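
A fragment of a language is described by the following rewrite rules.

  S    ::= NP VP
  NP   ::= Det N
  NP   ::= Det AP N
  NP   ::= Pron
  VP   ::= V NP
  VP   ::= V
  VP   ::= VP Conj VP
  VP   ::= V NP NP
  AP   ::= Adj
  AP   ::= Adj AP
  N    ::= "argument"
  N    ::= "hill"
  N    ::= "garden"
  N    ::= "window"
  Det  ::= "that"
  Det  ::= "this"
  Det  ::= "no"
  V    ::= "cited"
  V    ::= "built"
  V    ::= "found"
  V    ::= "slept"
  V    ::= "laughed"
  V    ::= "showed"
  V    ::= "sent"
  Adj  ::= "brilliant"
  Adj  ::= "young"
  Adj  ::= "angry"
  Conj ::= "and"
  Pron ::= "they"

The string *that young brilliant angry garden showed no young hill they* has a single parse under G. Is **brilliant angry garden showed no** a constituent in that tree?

No

[S [NP [Det that] [AP [Adj young] [AP [Adj brilliant] [AP [Adj angry]]]] [N garden]] [VP [V showed] [NP [Det no] [AP [Adj young]] [N hill]] [NP [Pron they]]]]
The smallest constituent containing 'brilliant angry garden showed no' is the S spanning 'that young brilliant angry garden showed no young hill they'; no single node in the tree dominates exactly the given words.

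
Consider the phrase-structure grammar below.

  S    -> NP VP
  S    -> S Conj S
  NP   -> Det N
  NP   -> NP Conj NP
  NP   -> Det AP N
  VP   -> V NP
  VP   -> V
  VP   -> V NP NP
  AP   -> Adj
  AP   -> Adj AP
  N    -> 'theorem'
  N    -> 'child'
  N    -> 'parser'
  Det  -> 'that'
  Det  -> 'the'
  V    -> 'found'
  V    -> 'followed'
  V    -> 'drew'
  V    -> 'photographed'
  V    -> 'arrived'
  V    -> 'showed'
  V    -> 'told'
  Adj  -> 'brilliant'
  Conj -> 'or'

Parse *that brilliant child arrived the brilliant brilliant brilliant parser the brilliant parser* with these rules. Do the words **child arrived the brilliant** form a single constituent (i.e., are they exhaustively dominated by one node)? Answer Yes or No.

No

[S [NP [Det that] [AP [Adj brilliant]] [N child]] [VP [V arrived] [NP [Det the] [AP [Adj brilliant] [AP [Adj brilliant] [AP [Adj brilliant]]]] [N parser]] [NP [Det the] [AP [Adj brilliant]] [N parser]]]]
The smallest constituent containing 'child arrived the brilliant' is the S spanning 'that brilliant child arrived the brilliant brilliant brilliant parser the brilliant parser'; no single node in the tree dominates exactly the given words.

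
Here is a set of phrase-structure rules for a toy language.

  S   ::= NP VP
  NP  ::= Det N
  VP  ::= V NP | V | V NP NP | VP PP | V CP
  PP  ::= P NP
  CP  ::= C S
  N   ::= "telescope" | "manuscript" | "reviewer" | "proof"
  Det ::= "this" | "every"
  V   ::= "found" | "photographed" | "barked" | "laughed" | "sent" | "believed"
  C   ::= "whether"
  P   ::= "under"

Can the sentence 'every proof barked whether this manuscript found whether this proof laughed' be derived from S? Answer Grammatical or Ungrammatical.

Grammatical

S
  NP
    Det: every
    N: proof
  VP
    V: barked
    CP
      C: whether
      S
        NP
          Det: this
          N: manuscript
        VP
          V: found
          CP
            C: whether
            S
              NP
                Det: this
                N: proof
              VP
                V: laughed
The bracketing above is licensed at every node by one of the given productions, with S at the root.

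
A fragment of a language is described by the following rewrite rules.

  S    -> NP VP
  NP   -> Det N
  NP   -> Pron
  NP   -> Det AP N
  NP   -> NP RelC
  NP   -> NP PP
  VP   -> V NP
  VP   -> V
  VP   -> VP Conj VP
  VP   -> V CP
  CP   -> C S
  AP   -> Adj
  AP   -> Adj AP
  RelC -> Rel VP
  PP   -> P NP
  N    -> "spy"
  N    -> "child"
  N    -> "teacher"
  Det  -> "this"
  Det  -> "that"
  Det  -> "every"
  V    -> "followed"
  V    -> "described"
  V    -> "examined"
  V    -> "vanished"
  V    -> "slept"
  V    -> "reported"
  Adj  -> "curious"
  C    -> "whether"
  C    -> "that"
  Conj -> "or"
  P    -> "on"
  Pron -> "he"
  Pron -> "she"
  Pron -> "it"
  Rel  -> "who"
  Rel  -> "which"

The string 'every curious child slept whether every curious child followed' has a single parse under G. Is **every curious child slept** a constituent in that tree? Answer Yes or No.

No

[S [NP [Det every] [AP [Adj curious]] [N child]] [VP [V slept] [CP [C whether] [S [NP [Det every] [AP [Adj curious]] [N child]] [VP [V followed]]]]]]
The smallest constituent containing 'every curious child slept' is the S spanning 'every curious child slept whether every curious child followed'; no single node in the tree dominates exactly the given words.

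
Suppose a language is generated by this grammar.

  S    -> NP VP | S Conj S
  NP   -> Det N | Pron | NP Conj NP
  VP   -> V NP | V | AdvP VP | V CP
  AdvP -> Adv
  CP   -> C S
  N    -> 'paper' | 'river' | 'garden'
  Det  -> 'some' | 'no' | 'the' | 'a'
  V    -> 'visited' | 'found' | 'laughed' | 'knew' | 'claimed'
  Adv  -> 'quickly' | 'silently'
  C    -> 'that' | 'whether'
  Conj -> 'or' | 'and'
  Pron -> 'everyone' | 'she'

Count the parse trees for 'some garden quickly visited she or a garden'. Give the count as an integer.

[S [NP [Det some] [N garden]] [VP [AdvP [Adv quickly]] [VP [V visited] [NP [NP [Pron she]] [Conj or] [NP [Det a] [N garden]]]]]]
No rule offers an alternative attachment or grouping for any span, so this is the only derivation.

1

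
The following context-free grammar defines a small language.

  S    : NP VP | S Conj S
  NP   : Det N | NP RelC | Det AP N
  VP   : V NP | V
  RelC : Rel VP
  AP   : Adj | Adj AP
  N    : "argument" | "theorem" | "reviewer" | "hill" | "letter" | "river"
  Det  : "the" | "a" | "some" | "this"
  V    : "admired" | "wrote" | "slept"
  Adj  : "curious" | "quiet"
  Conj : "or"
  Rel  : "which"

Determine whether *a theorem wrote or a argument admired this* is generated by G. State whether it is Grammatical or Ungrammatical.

For S → NP VP, the only prefix that parses as NP is 'a theorem', but the remainder 'wrote or a argument admired this' is not a VP under these rules. The alternative S rule S → S Conj S likewise has no satisfying split.

Ungrammatical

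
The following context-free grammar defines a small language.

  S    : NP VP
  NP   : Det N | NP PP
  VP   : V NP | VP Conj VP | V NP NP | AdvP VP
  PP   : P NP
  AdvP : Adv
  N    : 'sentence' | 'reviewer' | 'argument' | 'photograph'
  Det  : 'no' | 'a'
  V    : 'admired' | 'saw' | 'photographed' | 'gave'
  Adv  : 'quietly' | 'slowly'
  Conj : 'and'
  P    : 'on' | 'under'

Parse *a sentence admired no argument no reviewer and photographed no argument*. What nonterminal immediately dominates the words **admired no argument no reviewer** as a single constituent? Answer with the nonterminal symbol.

[S [NP [Det a] [N sentence]] [VP [VP [V admired] [NP [Det no] [N argument]] [NP [Det no] [N reviewer]]] [Conj and] [VP [V photographed] [NP [Det no] [N argument]]]]]
The span 'admired no argument no reviewer' is the VP node built by VP → V NP NP.

VP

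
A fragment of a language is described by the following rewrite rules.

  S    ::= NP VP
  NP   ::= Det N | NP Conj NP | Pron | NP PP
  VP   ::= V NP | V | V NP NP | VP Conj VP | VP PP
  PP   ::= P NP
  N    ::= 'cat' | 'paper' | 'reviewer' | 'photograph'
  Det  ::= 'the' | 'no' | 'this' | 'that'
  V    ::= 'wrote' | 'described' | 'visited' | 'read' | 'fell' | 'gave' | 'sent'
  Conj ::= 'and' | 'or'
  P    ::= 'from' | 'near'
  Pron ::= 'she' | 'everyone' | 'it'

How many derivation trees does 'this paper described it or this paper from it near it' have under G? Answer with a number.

9

Two of the 9 distinct bracketings:
[S [NP [Det this] [N paper]] [VP [V described] [NP [NP [Pron it]] [Conj or] [NP [NP [Det this] [N paper]] [PP [P from] [NP [NP [Pron it]] [PP [P near] [NP [Pron it]]]]]]]]]
[S [NP [Det this] [N paper]] [VP [V described] [NP [NP [Pron it]] [Conj or] [NP [NP [NP [Det this] [N paper]] [PP [P from] [NP [Pron it]]]] [PP [P near] [NP [Pron it]]]]]]]
The trees differ in how a recursive rule is bracketed over the same span.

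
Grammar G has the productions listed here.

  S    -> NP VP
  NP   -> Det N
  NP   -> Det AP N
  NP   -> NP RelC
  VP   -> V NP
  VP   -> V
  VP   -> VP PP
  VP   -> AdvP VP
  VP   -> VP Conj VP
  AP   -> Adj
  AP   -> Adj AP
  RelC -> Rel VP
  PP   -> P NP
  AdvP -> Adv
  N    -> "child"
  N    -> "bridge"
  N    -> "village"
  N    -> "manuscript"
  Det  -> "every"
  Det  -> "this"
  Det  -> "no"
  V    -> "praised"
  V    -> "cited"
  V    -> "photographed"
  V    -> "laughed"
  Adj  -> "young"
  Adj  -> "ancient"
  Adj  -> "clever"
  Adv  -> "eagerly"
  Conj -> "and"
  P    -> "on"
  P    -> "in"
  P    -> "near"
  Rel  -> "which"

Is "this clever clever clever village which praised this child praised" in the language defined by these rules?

S
  NP
    NP
      Det: this
      AP
        Adj: clever
        AP
          Adj: clever
          AP
            Adj: clever
      N: village
    RelC
      Rel: which
      VP
        V: praised
        NP
          Det: this
          N: child
  VP
    V: praised
Every word is introduced by a lexical rule and the phrasal rules combine the resulting categories into a single S.

Grammatical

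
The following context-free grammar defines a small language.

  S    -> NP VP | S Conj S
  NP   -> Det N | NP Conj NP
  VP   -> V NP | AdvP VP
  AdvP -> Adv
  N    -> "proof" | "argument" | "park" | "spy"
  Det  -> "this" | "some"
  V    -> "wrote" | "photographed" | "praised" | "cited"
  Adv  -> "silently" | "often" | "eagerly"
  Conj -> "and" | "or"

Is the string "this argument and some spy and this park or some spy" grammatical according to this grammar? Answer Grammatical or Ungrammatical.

For S → NP VP, every NP-prefix leaves a non-VP remainder: after 'this argument' the remainder is not a VP; after 'this argument and some spy' the remainder is not a VP; after 'this argument and some spy and this park' the remainder is not a VP. The alternative S rule S → S Conj S likewise has no satisfying split.

Ungrammatical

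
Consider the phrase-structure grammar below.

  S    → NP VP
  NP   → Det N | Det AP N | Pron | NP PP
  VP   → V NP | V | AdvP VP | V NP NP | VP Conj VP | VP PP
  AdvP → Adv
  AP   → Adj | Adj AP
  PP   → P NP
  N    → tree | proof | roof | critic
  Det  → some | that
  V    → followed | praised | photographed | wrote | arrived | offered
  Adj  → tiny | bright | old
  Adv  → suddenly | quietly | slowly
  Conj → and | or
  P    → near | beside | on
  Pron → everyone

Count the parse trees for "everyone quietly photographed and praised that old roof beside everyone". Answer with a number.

Two of the 7 distinct bracketings:
[S [NP [Pron everyone]] [VP [AdvP [Adv quietly]] [VP [VP [V photographed]] [Conj and] [VP [V praised] [NP [NP [Det that] [AP [Adj old]] [N roof]] [PP [P beside] [NP [Pron everyone]]]]]]]]
[S [NP [Pron everyone]] [VP [AdvP [Adv quietly]] [VP [VP [V photographed]] [Conj and] [VP [VP [V praised] [NP [Det that] [AP [Adj old]] [N roof]]] [PP [P beside] [NP [Pron everyone]]]]]]]
The difference turns on whether NP → NP PP is used at the relevant span, versus an alternative expansion of NP.

7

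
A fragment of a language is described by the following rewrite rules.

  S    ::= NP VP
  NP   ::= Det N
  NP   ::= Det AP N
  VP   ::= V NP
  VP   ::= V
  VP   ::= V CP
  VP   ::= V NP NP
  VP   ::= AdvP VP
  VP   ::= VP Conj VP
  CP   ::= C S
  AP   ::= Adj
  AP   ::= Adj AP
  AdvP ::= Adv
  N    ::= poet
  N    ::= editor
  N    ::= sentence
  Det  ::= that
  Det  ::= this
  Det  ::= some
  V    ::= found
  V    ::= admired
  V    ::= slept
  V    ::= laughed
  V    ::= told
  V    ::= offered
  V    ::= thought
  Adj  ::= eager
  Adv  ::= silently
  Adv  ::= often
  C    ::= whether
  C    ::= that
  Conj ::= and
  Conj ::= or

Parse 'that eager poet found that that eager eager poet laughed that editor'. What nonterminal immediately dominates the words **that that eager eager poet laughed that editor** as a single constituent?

CP

[S [NP [Det that] [AP [Adj eager]] [N poet]] [VP [V found] [CP [C that] [S [NP [Det that] [AP [Adj eager] [AP [Adj eager]]] [N poet]] [VP [V laughed] [NP [Det that] [N editor]]]]]]]
The span 'that that eager eager poet laughed that editor' is the CP node built by CP → C S.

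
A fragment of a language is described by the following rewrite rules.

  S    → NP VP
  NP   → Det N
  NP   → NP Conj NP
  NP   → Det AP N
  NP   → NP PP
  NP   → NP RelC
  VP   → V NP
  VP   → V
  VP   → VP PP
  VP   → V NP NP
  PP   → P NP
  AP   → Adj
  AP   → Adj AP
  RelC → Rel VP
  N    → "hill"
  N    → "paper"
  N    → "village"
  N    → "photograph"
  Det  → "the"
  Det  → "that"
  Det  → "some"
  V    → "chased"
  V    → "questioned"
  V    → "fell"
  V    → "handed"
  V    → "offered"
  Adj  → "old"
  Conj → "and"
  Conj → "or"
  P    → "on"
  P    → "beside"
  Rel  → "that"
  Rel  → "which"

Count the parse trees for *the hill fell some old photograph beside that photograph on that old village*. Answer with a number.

5

Two of the 5 distinct bracketings:
[S [NP [Det the] [N hill]] [VP [V fell] [NP [NP [Det some] [AP [Adj old]] [N photograph]] [PP [P beside] [NP [NP [Det that] [N photograph]] [PP [P on] [NP [Det that] [AP [Adj old]] [N village]]]]]]]]
[S [NP [Det the] [N hill]] [VP [V fell] [NP [NP [NP [Det some] [AP [Adj old]] [N photograph]] [PP [P beside] [NP [Det that] [N photograph]]]] [PP [P on] [NP [Det that] [AP [Adj old]] [N village]]]]]]
The trees differ in how a recursive rule is bracketed over the same span.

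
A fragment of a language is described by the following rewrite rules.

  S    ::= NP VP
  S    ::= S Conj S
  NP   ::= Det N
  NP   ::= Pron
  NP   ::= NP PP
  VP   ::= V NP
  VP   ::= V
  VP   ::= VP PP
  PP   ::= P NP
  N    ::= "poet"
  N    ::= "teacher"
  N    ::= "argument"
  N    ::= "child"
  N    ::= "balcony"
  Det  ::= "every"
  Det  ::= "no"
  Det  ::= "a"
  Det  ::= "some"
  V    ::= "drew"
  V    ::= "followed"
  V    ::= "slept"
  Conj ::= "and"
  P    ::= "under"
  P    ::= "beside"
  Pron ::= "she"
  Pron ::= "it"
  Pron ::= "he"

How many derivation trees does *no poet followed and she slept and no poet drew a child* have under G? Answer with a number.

2

The two bracketings:
[S [S [NP [Det no] [N poet]] [VP [V followed]]] [Conj and] [S [S [NP [Pron she]] [VP [V slept]]] [Conj and] [S [NP [Det no] [N poet]] [VP [V drew] [NP [Det a] [N child]]]]]]
[S [S [S [NP [Det no] [N poet]] [VP [V followed]]] [Conj and] [S [NP [Pron she]] [VP [V slept]]]] [Conj and] [S [NP [Det no] [N poet]] [VP [V drew] [NP [Det a] [N child]]]]]
The trees differ in how a recursive rule is bracketed over the same span.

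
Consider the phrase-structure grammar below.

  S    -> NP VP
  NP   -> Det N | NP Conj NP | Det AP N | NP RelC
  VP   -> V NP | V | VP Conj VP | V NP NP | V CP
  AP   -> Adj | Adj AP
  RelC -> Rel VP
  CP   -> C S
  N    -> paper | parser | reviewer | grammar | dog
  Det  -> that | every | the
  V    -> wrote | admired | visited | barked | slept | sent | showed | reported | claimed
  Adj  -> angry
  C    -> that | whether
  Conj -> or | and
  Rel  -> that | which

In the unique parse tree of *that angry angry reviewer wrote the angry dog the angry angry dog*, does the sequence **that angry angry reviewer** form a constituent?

[S [NP [Det that] [AP [Adj angry] [AP [Adj angry]]] [N reviewer]] [VP [V wrote] [NP [Det the] [AP [Adj angry]] [N dog]] [NP [Det the] [AP [Adj angry] [AP [Adj angry]]] [N dog]]]]
The words 'that angry angry reviewer' are exhaustively dominated by a single NP node (built by NP → Det AP N), so they form a constituent.

Yes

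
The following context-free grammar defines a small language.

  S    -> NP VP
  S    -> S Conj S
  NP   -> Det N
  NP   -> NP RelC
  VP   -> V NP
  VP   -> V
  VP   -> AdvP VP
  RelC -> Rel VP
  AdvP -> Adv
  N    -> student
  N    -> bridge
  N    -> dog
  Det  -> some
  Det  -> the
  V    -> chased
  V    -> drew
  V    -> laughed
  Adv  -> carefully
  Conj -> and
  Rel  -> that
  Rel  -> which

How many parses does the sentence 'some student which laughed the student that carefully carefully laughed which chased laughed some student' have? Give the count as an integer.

3

Two of the 3 distinct bracketings:
[S [NP [NP [Det some] [N student]] [RelC [Rel which] [VP [V laughed] [NP [NP [NP [Det the] [N student]] [RelC [Rel that] [VP [AdvP [Adv carefully]] [VP [AdvP [Adv carefully]] [VP [V laughed]]]]]] [RelC [Rel which] [VP [V chased]]]]]]] [VP [V laughed] [NP [Det some] [N student]]]]
[S [NP [NP [NP [Det some] [N student]] [RelC [Rel which] [VP [V laughed] [NP [NP [Det the] [N student]] [RelC [Rel that] [VP [AdvP [Adv carefully]] [VP [AdvP [Adv carefully]] [VP [V laughed]]]]]]]]] [RelC [Rel which] [VP [V chased]]]] [VP [V laughed] [NP [Det some] [N student]]]]
The trees differ in how a recursive rule is bracketed over the same span.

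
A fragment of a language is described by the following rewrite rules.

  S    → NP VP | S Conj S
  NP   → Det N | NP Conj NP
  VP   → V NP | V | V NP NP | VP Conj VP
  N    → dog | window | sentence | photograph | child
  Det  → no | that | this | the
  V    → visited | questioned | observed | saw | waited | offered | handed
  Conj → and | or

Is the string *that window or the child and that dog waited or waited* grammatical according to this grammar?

Grammatical

S
  NP
    NP
      Det: that
      N: window
    Conj: or
    NP
      NP
        Det: the
        N: child
      Conj: and
      NP
        Det: that
        N: dog
  VP
    VP
      V: waited
    Conj: or
    VP
      V: waited
The bracketing above is licensed at every node by one of the given productions, with S at the root.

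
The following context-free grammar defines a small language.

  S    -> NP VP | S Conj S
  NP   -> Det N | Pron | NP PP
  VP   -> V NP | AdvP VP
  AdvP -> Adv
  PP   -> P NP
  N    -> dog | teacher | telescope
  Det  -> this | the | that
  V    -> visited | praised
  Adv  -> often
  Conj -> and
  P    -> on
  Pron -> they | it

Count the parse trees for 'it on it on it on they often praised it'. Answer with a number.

Two of the 5 distinct bracketings:
[S [NP [NP [Pron it]] [PP [P on] [NP [NP [Pron it]] [PP [P on] [NP [NP [Pron it]] [PP [P on] [NP [Pron they]]]]]]]] [VP [AdvP [Adv often]] [VP [V praised] [NP [Pron it]]]]]
[S [NP [NP [Pron it]] [PP [P on] [NP [NP [NP [Pron it]] [PP [P on] [NP [Pron it]]]] [PP [P on] [NP [Pron they]]]]]] [VP [AdvP [Adv often]] [VP [V praised] [NP [Pron it]]]]]
The trees differ in how a recursive rule is bracketed over the same span.

5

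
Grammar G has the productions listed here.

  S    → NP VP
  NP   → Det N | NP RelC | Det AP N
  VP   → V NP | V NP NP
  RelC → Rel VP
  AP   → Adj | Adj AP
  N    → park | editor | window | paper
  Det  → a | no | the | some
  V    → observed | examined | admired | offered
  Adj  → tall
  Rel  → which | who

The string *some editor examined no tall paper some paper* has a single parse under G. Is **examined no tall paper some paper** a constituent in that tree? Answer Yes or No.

Yes

[S [NP [Det some] [N editor]] [VP [V examined] [NP [Det no] [AP [Adj tall]] [N paper]] [NP [Det some] [N paper]]]]
The words 'examined no tall paper some paper' are exhaustively dominated by a single VP node (built by VP → V NP NP), so they form a constituent.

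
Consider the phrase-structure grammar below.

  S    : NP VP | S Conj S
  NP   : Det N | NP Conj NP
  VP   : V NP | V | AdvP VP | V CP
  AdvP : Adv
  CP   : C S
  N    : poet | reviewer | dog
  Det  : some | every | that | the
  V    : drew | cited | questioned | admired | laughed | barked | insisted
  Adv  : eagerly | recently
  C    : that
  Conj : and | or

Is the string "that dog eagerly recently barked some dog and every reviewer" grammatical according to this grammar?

S
  NP
    Det: that
    N: dog
  VP
    AdvP
      Adv: eagerly
    VP
      AdvP
        Adv: recently
      VP
        V: barked
        NP
          NP
            Det: some
            N: dog
          Conj: and
          NP
            Det: every
            N: reviewer
Every word is introduced by a lexical rule and the phrasal rules combine the resulting categories into a single S.

Grammatical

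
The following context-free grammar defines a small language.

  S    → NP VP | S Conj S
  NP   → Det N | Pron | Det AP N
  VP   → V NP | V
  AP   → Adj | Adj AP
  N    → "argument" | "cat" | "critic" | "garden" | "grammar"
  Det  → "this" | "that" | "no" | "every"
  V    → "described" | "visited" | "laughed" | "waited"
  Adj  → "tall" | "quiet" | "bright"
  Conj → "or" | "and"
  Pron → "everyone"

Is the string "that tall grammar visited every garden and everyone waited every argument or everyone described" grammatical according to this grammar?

Grammatical

[S [S [NP [Det that] [AP [Adj tall]] [N grammar]] [VP [V visited] [NP [Det every] [N garden]]]] [Conj and] [S [S [NP [Pron everyone]] [VP [V waited] [NP [Det every] [N argument]]]] [Conj or] [S [NP [Pron everyone]] [VP [V described]]]]]
The bracketing above is licensed at every node by one of the given productions, with S at the root.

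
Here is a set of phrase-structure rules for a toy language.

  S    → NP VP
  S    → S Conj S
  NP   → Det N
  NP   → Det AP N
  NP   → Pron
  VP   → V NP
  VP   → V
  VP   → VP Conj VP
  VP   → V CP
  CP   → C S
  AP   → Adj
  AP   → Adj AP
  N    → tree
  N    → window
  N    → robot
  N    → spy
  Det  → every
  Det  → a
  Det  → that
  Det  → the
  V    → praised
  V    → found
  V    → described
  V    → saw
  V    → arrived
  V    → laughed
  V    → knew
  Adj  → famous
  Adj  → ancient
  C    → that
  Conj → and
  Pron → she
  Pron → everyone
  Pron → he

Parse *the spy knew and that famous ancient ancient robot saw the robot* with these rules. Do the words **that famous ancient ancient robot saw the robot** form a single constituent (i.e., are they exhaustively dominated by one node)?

[S [S [NP [Det the] [N spy]] [VP [V knew]]] [Conj and] [S [NP [Det that] [AP [Adj famous] [AP [Adj ancient] [AP [Adj ancient]]]] [N robot]] [VP [V saw] [NP [Det the] [N robot]]]]]
The words 'that famous ancient ancient robot saw the robot' are exhaustively dominated by a single S node (built by S → NP VP), so they form a constituent.

Yes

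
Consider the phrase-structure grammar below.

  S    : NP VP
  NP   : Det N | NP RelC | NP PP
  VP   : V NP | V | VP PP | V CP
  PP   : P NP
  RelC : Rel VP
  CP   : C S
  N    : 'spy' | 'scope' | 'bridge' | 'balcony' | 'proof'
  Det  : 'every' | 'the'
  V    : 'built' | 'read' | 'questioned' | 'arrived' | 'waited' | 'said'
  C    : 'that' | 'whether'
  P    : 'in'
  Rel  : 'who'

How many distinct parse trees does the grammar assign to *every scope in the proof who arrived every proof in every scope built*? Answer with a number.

Two of the 7 distinct bracketings:
[S [NP [NP [NP [Det every] [N scope]] [PP [P in] [NP [Det the] [N proof]]]] [RelC [Rel who] [VP [V arrived] [NP [NP [Det every] [N proof]] [PP [P in] [NP [Det every] [N scope]]]]]]] [VP [V built]]]
[S [NP [NP [NP [Det every] [N scope]] [PP [P in] [NP [Det the] [N proof]]]] [RelC [Rel who] [VP [VP [V arrived] [NP [Det every] [N proof]]] [PP [P in] [NP [Det every] [N scope]]]]]] [VP [V built]]]
The difference turns on whether VP → VP PP is used at the relevant span, versus an alternative expansion of VP.

7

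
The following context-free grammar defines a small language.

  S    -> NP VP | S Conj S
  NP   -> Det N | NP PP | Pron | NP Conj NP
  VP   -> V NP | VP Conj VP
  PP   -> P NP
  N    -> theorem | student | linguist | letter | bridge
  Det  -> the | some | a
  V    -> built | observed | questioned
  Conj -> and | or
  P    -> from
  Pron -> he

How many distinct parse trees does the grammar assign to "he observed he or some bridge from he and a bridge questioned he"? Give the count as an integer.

4

Two of the 4 distinct bracketings:
[S [S [NP [Pron he]] [VP [V observed] [NP [Pron he]]]] [Conj or] [S [NP [NP [Det some] [N bridge]] [PP [P from] [NP [NP [Pron he]] [Conj and] [NP [Det a] [N bridge]]]]] [VP [V questioned] [NP [Pron he]]]]]
[S [S [NP [Pron he]] [VP [V observed] [NP [Pron he]]]] [Conj or] [S [NP [NP [NP [Det some] [N bridge]] [PP [P from] [NP [Pron he]]]] [Conj and] [NP [Det a] [N bridge]]] [VP [V questioned] [NP [Pron he]]]]]
The trees differ in how a recursive rule is bracketed over the same span.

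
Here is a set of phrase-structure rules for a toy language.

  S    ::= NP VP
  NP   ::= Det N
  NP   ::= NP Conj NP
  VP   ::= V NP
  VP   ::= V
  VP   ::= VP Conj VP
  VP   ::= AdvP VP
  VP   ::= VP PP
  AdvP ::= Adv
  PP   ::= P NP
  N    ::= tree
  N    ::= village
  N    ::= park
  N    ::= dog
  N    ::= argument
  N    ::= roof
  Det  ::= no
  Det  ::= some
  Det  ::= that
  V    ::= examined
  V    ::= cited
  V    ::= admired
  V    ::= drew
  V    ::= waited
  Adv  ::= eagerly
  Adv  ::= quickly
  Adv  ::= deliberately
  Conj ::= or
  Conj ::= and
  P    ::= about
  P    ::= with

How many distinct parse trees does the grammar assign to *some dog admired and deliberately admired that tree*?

1

[S [NP [Det some] [N dog]] [VP [VP [V admired]] [Conj and] [VP [AdvP [Adv deliberately]] [VP [V admired] [NP [Det that] [N tree]]]]]]
No rule offers an alternative attachment or grouping for any span, so this is the only derivation.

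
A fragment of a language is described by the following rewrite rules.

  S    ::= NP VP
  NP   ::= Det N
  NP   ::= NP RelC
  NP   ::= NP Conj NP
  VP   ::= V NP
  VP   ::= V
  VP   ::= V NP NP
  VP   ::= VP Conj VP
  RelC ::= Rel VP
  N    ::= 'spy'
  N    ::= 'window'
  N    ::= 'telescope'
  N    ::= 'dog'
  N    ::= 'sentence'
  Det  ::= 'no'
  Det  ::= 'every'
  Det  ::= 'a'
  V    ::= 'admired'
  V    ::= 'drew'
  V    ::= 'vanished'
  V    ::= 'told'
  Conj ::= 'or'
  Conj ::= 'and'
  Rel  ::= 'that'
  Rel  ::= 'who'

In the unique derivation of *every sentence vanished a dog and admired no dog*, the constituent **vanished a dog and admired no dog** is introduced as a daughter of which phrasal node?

[S [NP [Det every] [N sentence]] [VP [VP [V vanished] [NP [Det a] [N dog]]] [Conj and] [VP [V admired] [NP [Det no] [N dog]]]]]
The span 'vanished a dog and admired no dog' is the VP node built by VP → VP Conj VP.
Its mother is the S built by S → NP VP.

S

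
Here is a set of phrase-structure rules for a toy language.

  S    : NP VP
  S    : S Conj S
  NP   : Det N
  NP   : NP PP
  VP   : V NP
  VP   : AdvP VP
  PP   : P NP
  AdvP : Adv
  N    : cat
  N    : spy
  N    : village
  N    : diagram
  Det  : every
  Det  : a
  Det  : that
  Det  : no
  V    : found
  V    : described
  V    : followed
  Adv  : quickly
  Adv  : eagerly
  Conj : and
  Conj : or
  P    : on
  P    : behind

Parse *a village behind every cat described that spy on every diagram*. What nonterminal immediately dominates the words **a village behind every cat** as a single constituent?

[S [NP [NP [Det a] [N village]] [PP [P behind] [NP [Det every] [N cat]]]] [VP [V described] [NP [NP [Det that] [N spy]] [PP [P on] [NP [Det every] [N diagram]]]]]]
The span 'a village behind every cat' is the NP node built by NP → NP PP.

NP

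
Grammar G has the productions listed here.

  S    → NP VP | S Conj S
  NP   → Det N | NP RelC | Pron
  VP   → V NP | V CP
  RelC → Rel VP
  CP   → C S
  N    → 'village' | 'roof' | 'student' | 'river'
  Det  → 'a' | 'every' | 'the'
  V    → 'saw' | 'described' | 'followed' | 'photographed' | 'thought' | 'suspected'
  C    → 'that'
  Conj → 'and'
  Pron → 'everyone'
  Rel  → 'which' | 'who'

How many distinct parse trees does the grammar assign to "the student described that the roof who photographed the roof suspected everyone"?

1

[S [NP [Det the] [N student]] [VP [V described] [CP [C that] [S [NP [NP [Det the] [N roof]] [RelC [Rel who] [VP [V photographed] [NP [Det the] [N roof]]]]] [VP [V suspected] [NP [Pron everyone]]]]]]]
No rule offers an alternative attachment or grouping for any span, so this is the only derivation.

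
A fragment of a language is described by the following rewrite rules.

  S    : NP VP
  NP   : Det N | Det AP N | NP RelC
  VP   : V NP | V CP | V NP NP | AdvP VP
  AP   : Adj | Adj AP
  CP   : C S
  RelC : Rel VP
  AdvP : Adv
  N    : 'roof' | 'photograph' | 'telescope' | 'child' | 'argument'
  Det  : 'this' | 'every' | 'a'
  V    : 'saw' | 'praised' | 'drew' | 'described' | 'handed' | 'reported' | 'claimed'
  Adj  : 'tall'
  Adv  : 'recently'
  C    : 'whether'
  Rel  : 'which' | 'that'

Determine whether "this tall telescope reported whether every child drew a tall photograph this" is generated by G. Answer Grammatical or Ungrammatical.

Ungrammatical

For S → NP VP, the only prefix that parses as NP is 'this tall telescope', but the remainder 'reported whether every child drew a tall photograph this' is not a VP under these rules.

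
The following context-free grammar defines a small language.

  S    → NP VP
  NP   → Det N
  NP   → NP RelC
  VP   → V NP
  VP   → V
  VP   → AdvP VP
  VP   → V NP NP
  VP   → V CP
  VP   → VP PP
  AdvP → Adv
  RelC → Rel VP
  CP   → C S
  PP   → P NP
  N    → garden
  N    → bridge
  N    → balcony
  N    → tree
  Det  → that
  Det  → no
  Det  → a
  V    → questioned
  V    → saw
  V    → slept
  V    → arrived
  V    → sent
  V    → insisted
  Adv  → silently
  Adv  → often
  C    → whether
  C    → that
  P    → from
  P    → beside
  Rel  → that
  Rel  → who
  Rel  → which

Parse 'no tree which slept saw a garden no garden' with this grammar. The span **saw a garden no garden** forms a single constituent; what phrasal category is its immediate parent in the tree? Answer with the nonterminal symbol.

S
  NP
    NP
      Det: no
      N: tree
    RelC
      Rel: which
      VP
        V: slept
  VP
    V: saw
    NP
      Det: a
      N: garden
    NP
      Det: no
      N: garden
The span 'saw a garden no garden' is the VP node built by VP → V NP NP.
Its mother is the S built by S → NP VP.

S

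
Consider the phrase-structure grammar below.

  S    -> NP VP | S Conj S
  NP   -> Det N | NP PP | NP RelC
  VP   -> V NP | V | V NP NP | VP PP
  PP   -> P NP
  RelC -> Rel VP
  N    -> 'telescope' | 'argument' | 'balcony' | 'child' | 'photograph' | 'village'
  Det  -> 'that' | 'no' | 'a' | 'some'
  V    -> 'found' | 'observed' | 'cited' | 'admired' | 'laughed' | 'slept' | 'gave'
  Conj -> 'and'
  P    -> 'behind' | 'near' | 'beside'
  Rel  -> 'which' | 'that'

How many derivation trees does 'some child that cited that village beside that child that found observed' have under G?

Two of the 7 distinct bracketings:
[S [NP [NP [NP [Det some] [N child]] [RelC [Rel that] [VP [V cited] [NP [Det that] [N village]]]]] [PP [P beside] [NP [NP [Det that] [N child]] [RelC [Rel that] [VP [V found]]]]]] [VP [V observed]]]
[S [NP [NP [Det some] [N child]] [RelC [Rel that] [VP [V cited] [NP [NP [Det that] [N village]] [PP [P beside] [NP [NP [Det that] [N child]] [RelC [Rel that] [VP [V found]]]]]]]]] [VP [V observed]]]
The trees differ in how a recursive rule is bracketed over the same span.

7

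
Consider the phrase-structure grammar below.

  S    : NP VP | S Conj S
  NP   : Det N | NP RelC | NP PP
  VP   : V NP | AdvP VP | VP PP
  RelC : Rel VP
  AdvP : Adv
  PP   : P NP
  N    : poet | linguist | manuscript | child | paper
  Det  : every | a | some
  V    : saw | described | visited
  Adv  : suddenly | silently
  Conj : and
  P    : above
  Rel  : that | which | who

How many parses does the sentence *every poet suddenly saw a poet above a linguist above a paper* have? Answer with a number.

9

Two of the 9 distinct bracketings:
[S [NP [Det every] [N poet]] [VP [AdvP [Adv suddenly]] [VP [V saw] [NP [NP [Det a] [N poet]] [PP [P above] [NP [NP [Det a] [N linguist]] [PP [P above] [NP [Det a] [N paper]]]]]]]]]
[S [NP [Det every] [N poet]] [VP [AdvP [Adv suddenly]] [VP [V saw] [NP [NP [NP [Det a] [N poet]] [PP [P above] [NP [Det a] [N linguist]]]] [PP [P above] [NP [Det a] [N paper]]]]]]]
The trees differ in how a recursive rule is bracketed over the same span.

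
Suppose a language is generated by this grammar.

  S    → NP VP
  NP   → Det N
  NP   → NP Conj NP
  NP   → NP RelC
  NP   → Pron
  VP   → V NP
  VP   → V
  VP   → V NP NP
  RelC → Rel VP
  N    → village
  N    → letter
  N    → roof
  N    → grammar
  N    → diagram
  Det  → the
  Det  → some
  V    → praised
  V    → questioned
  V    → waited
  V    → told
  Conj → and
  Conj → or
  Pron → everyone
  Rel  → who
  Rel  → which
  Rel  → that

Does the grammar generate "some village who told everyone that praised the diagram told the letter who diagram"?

A Rel word can never sit immediately before an N word in any string this grammar generates, so the substring 'who diagram' rules out a derivation.

Ungrammatical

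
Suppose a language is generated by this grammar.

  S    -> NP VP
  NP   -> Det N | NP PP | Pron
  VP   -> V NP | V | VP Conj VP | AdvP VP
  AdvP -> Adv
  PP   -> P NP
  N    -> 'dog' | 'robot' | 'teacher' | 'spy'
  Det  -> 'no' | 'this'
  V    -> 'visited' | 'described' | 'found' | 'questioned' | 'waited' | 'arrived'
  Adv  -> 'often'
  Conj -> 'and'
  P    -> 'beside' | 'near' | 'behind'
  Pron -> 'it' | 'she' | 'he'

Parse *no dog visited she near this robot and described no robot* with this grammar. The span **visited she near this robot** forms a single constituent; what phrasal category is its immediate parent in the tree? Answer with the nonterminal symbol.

VP

S
  NP
    Det: no
    N: dog
  VP
    VP
      V: visited
      NP
        NP
          Pron: she
        PP
          P: near
          NP
            Det: this
            N: robot
    Conj: and
    VP
      V: described
      NP
        Det: no
        N: robot
The span 'visited she near this robot' is the VP node built by VP → V NP.
Its mother is the VP built by VP → VP Conj VP.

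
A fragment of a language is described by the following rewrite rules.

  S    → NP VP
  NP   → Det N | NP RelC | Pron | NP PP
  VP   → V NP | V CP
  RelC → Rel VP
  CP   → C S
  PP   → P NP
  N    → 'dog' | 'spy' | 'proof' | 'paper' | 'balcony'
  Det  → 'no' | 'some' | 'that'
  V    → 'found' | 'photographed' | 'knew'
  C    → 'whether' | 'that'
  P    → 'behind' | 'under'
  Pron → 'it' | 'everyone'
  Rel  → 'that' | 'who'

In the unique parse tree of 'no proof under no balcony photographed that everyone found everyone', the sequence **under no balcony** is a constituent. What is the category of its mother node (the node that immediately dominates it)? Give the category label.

[S [NP [NP [Det no] [N proof]] [PP [P under] [NP [Det no] [N balcony]]]] [VP [V photographed] [CP [C that] [S [NP [Pron everyone]] [VP [V found] [NP [Pron everyone]]]]]]]
The span 'under no balcony' is the PP node built by PP → P NP.
Its mother is the NP built by NP → NP PP.

NP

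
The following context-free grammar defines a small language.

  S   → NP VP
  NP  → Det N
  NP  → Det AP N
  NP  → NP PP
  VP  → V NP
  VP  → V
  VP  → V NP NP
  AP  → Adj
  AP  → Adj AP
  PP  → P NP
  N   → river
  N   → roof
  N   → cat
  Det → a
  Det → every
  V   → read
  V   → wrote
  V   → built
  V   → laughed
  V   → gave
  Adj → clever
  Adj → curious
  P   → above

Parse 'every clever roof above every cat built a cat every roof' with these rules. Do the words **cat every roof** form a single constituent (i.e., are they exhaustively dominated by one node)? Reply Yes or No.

No

[S [NP [NP [Det every] [AP [Adj clever]] [N roof]] [PP [P above] [NP [Det every] [N cat]]]] [VP [V built] [NP [Det a] [N cat]] [NP [Det every] [N roof]]]]
The smallest constituent containing 'cat every roof' is the VP spanning 'built a cat every roof'; no single node in the tree dominates exactly the given words.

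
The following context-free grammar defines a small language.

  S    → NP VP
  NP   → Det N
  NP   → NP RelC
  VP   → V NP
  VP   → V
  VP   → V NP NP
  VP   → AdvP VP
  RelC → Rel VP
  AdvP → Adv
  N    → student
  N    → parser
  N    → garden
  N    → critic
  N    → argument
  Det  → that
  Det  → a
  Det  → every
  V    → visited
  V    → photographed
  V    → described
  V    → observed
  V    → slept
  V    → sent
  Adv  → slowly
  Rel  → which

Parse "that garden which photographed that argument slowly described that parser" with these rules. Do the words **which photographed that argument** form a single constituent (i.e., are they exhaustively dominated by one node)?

[S [NP [NP [Det that] [N garden]] [RelC [Rel which] [VP [V photographed] [NP [Det that] [N argument]]]]] [VP [AdvP [Adv slowly]] [VP [V described] [NP [Det that] [N parser]]]]]
The words 'which photographed that argument' are exhaustively dominated by a single RelC node (built by RelC → Rel VP), so they form a constituent.

Yes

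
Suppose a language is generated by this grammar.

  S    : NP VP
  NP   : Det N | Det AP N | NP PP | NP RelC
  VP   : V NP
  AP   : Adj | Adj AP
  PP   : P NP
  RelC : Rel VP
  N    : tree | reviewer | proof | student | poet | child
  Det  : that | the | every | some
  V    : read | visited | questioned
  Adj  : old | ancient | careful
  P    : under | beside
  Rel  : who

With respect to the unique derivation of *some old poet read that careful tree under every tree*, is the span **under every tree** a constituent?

[S [NP [Det some] [AP [Adj old]] [N poet]] [VP [V read] [NP [NP [Det that] [AP [Adj careful]] [N tree]] [PP [P under] [NP [Det every] [N tree]]]]]]
The words 'under every tree' are exhaustively dominated by a single PP node (built by PP → P NP), so they form a constituent.

Yes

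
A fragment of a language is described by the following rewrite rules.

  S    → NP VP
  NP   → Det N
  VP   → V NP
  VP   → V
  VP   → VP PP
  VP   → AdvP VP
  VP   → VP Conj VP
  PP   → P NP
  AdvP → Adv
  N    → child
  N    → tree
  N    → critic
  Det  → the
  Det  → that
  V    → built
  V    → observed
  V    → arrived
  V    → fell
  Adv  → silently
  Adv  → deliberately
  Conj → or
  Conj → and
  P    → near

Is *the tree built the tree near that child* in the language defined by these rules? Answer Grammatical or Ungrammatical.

S
  NP
    Det: the
    N: tree
  VP
    VP
      V: built
      NP
        Det: the
        N: tree
    PP
      P: near
      NP
        Det: that
        N: child
Every word is introduced by a lexical rule and the phrasal rules combine the resulting categories into a single S.

Grammatical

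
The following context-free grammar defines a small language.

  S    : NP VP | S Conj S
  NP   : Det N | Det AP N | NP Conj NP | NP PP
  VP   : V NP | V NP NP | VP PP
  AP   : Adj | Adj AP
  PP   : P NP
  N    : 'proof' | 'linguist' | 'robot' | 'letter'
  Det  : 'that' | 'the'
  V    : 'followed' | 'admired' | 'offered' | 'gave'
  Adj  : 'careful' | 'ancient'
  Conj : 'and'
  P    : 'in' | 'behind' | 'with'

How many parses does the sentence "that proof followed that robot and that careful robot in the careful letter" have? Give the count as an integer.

3

Two of the 3 distinct bracketings:
[S [NP [Det that] [N proof]] [VP [V followed] [NP [NP [Det that] [N robot]] [Conj and] [NP [NP [Det that] [AP [Adj careful]] [N robot]] [PP [P in] [NP [Det the] [AP [Adj careful]] [N letter]]]]]]]
[S [NP [Det that] [N proof]] [VP [V followed] [NP [NP [NP [Det that] [N robot]] [Conj and] [NP [Det that] [AP [Adj careful]] [N robot]]] [PP [P in] [NP [Det the] [AP [Adj careful]] [N letter]]]]]]
The trees differ in how a recursive rule is bracketed over the same span.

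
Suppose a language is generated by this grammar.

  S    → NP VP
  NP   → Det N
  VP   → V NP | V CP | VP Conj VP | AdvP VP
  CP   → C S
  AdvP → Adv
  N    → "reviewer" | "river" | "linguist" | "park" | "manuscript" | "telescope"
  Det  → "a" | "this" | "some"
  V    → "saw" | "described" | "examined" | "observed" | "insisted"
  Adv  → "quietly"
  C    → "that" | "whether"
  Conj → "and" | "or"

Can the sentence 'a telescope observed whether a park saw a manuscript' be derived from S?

Grammatical

S
  NP
    Det: a
    N: telescope
  VP
    V: observed
    CP
      C: whether
      S
        NP
          Det: a
          N: park
        VP
          V: saw
          NP
            Det: a
            N: manuscript
Every word is introduced by a lexical rule and the phrasal rules combine the resulting categories into a single S.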